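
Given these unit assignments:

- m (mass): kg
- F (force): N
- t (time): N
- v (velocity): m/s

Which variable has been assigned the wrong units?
t

The variable t (time) should have units s, not N.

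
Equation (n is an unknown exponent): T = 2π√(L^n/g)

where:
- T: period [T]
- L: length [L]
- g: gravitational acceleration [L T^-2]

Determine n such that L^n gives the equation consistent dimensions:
n = 1

T has dimensions [T]; L has dimensions [L].
With n = 1: 2π√(L^1/g) has dimensions [T], matching the LHS ✓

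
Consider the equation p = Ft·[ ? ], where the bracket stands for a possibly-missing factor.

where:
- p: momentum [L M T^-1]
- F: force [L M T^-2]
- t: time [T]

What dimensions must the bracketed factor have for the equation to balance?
Nothing is missing — the bracketed factor must be dimensionless.

p has dimensions [L M T^-1] and Ft already has dimensions [L M T^-1], so p = Ft is dimensionally complete.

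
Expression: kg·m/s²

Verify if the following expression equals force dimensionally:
Yes

The expression kg·m/s² has dimensions [L M T^-2], which is exactly force [L M T^-2].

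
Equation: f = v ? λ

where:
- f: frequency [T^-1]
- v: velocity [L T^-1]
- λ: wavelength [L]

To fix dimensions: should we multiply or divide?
division (÷): f = v ÷ λ

f [T^-1]; v [L T^-1]; λ [L].
v × λ → [L^2 T^-1] ✗
v ÷ λ → [T^-1] ✓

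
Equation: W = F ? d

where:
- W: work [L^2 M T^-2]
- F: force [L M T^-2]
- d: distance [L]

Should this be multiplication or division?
multiplication (×): W = F × d

W [L^2 M T^-2]; F [L M T^-2]; d [L].
F × d → [L^2 M T^-2] ✓
F ÷ d → [M T^-2] ✗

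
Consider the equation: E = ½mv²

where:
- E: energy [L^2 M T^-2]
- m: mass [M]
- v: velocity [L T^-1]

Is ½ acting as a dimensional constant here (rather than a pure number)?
No

E has dimensions [L^2 M T^-2] and mv² already has dimensions [L^2 M T^-2], so the equation balances without ½ contributing any dimensions. ½ is a pure (dimensionless) number; changing or removing it would not affect dimensional consistency.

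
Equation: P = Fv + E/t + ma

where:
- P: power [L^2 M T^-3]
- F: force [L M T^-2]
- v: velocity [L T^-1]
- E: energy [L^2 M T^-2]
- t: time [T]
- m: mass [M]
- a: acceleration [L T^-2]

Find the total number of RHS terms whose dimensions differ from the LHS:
1

LHS P: [L^2 M T^-3]
- Fv: [L^2 M T^-3] ✓
- E/t: [L^2 M T^-3] ✓
- ma: [L M T^-2] ✗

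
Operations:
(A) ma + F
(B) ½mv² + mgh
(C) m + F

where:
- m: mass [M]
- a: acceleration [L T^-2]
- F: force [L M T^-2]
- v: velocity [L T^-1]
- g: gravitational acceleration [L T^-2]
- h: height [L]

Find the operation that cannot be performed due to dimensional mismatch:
(C) m + F

(A) ma + F: ma [L M T^-2] and F [L M T^-2] — same dimensions ✓
(B) ½mv² + mgh: ½mv² [L^2 M T^-2] and mgh [L^2 M T^-2] — same dimensions ✓
(C) m + F: m [M] and F [L M T^-2] — different dimensions cannot be added/subtracted ✗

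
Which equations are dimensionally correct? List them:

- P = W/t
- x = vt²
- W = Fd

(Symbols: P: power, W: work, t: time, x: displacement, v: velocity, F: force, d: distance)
Dimensionally correct: P = W/t, W = Fd
Dimensionally incorrect: x = vt²
Ordered (correct first, then incorrect): P = W/t, W = Fd, x = vt²

- P = W/t: LHS [L^2 M T^-3], RHS [L^2 M T^-3] → correct ✓
- x = vt²: LHS [L], RHS [L T] → incorrect ✗
- W = Fd: LHS [L^2 M T^-2], RHS [L^2 M T^-2] → correct ✓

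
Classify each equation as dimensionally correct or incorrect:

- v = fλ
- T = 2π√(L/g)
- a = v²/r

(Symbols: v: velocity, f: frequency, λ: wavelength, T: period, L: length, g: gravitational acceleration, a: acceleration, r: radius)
Dimensionally correct: v = fλ, T = 2π√(L/g), a = v²/r
Dimensionally incorrect: none
Ordered (correct first, then incorrect): v = fλ, T = 2π√(L/g), a = v²/r

- v = fλ: LHS [L T^-1], RHS [L T^-1] → correct ✓
- T = 2π√(L/g): LHS [T], RHS [T] → correct ✓
- a = v²/r: LHS [L T^-2], RHS [L T^-2] → correct ✓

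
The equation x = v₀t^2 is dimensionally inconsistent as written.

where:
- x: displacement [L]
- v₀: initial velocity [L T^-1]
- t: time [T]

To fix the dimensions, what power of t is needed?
The exponent of t should be 1: x = v₀t

The LHS x has dimensions [L]; t has dimensions [T].
As written, the RHS v₀t^2 (exponent 2 on t) has dimensions [L T], which does not match.
With exponent 1, the RHS v₀t has dimensions [L], matching the LHS.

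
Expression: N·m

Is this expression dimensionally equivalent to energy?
Yes

The expression N·m has dimensions [L^2 M T^-2], which is exactly energy [L^2 M T^-2].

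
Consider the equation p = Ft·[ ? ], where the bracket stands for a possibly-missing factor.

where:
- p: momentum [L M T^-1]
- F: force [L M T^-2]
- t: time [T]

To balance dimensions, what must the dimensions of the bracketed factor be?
Nothing is missing — the bracketed factor must be dimensionless.

p has dimensions [L M T^-1] and Ft already has dimensions [L M T^-1], so p = Ft is dimensionally complete.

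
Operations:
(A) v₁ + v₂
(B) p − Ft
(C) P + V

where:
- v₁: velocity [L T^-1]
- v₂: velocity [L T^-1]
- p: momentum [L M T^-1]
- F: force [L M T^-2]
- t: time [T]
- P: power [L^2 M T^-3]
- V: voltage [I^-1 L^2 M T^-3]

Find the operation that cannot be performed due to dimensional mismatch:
(C) P + V

(A) v₁ + v₂: v₁ [L T^-1] and v₂ [L T^-1] — same dimensions ✓
(B) p − Ft: p [L M T^-1] and Ft [L M T^-1] — same dimensions ✓
(C) P + V: P [L^2 M T^-3] and V [I^-1 L^2 M T^-3] — different dimensions cannot be added/subtracted ✗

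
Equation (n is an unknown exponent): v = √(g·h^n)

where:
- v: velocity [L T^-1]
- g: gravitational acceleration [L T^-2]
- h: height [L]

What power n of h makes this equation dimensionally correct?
n = 1

v has dimensions [L T^-1]; h has dimensions [L].
With n = 1: √(g·h^1) has dimensions [L T^-1], matching the LHS ✓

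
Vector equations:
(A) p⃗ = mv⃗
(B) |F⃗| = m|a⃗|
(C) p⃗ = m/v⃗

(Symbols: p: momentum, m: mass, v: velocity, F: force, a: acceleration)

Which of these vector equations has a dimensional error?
(C) p⃗ = m/v⃗

(A) p⃗ = mv⃗: LHS [L M T^-1], RHS [L M T^-1] ✓ — mass (scalar) times velocity (vector)
(B) |F⃗| = m|a⃗|: LHS [L M T^-2], RHS [L M T^-2] ✓ — magnitudes of vectors are scalars
(C) p⃗ = m/v⃗: LHS [L M T^-1], RHS [L^-1 M T] ✗ — momentum is mass times velocity; should be mv⃗ (and division by a vector is undefined)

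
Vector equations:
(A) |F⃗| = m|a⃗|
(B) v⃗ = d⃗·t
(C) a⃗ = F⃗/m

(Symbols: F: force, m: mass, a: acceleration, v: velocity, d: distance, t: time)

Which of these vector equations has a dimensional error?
(B) v⃗ = d⃗·t

(A) |F⃗| = m|a⃗|: LHS [L M T^-2], RHS [L M T^-2] ✓ — magnitudes of vectors are scalars
(B) v⃗ = d⃗·t: LHS [L T^-1], RHS [L T] ✗ — velocity is displacement per time; should be d⃗/t
(C) a⃗ = F⃗/m: LHS [L T^-2], RHS [L T^-2] ✓ — force (vector) divided by mass (scalar)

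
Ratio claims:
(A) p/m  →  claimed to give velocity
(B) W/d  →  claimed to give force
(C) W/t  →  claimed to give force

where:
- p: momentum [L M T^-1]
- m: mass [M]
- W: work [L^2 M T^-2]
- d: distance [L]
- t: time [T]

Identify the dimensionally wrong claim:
(C) W/t does not give force

(A) p/m: [L T^-1] = velocity [L T^-1] ✓
(B) W/d: [L M T^-2] = force [L M T^-2] ✓
(C) W/t: [L^2 M T^-3] ≠ force [L M T^-2] ✗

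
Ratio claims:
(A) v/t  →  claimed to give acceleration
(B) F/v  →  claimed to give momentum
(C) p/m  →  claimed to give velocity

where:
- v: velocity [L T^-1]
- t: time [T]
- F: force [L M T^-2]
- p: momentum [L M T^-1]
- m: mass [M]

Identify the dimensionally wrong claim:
(B) F/v does not give momentum

(A) v/t: [L T^-2] = acceleration [L T^-2] ✓
(B) F/v: [M T^-1] ≠ momentum [L M T^-1] ✗
(C) p/m: [L T^-1] = velocity [L T^-1] ✓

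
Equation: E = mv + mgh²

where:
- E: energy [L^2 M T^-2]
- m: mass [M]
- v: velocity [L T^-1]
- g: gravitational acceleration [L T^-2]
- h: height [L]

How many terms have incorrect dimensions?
2

LHS E: [L^2 M T^-2]
- mv: [L M T^-1] ✗
- mgh²: [L^3 M T^-2] ✗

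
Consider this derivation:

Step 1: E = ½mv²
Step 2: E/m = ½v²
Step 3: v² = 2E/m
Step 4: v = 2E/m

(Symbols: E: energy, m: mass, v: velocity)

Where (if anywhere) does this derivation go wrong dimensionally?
Step 4

Step 1: E = ½mv² → LHS [L^2 M T^-2], RHS [L^2 M T^-2] ✓
Step 2: E/m = ½v² → LHS [L^2 T^-2], RHS [L^2 T^-2] ✓
Step 3: v² = 2E/m → LHS [L^2 T^-2], RHS [L^2 T^-2] ✓
Step 4: v = 2E/m → LHS [L T^-1], RHS [L^2 T^-2] ✗

The first dimensional inconsistency appears in step 4: v = 2E/m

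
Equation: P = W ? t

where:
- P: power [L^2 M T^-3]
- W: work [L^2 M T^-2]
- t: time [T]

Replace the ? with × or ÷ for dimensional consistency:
division (÷): P = W ÷ t

P [L^2 M T^-3]; W [L^2 M T^-2]; t [T].
W × t → [L^2 M T^-1] ✗
W ÷ t → [L^2 M T^-3] ✓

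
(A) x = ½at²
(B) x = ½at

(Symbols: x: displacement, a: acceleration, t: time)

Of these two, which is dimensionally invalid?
(B)

(A) x = ½at²: LHS [L], RHS [L] ✓
(B) x = ½at: LHS [L], RHS [L T^-1] ✗

Expression (B) x = ½at is dimensionally incorrect.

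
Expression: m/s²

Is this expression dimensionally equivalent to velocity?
No

The expression m/s² has dimensions [L T^-2], but velocity has dimensions [L T^-1].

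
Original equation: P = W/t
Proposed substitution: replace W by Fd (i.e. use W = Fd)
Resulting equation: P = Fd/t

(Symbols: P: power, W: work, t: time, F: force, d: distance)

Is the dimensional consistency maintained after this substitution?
Yes

[W] = [L^2 M T^-2] and [Fd] = [L^2 M T^-2]. These match, so the substitution replaces a quantity by one of the same dimensions and the result P = Fd/t has LHS [L^2 M T^-3] vs RHS [L^2 M T^-3] — still consistent.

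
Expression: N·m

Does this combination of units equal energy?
Yes

The expression N·m has dimensions [L^2 M T^-2], which is exactly energy [L^2 M T^-2].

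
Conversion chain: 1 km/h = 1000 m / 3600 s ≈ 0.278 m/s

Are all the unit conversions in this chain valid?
The chain is correct (no errors).

Correct: 1 km = 1000 m, 1 h = 3600 s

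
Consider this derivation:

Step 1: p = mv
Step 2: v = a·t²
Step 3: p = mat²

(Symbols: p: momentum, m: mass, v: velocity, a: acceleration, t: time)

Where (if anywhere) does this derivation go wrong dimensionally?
Step 2

Step 1: p = mv → LHS [L M T^-1], RHS [L M T^-1] ✓
Step 2: v = a·t² → LHS [L T^-1], RHS [L] ✗

The first dimensional inconsistency appears in step 2: v = a·t²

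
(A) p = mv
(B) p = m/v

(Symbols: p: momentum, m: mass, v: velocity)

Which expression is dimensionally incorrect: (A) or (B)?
(B)

(A) p = mv: LHS [L M T^-1], RHS [L M T^-1] ✓
(B) p = m/v: LHS [L M T^-1], RHS [L^-1 M T] ✗

Expression (B) p = m/v is dimensionally incorrect.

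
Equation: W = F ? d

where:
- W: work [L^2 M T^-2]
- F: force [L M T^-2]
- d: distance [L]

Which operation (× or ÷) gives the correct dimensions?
multiplication (×): W = F × d

W [L^2 M T^-2]; F [L M T^-2]; d [L].
F × d → [L^2 M T^-2] ✓
F ÷ d → [M T^-2] ✗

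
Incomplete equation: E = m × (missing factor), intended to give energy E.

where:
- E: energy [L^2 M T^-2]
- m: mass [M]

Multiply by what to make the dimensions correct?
v² (velocity squared), dimensions [L^2 T^-2]

E has dimensions [L^2 M T^-2] and m has dimensions [M].
The missing factor must have dimensions [L^2 M T^-2] / [M] = [L^2 T^-2], i.e. velocity squared (v²).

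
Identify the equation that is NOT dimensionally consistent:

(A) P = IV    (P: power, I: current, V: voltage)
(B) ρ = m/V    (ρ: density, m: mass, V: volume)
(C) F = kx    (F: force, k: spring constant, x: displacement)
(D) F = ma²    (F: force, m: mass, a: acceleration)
(D) F = ma²

The equation (D) F = ma² is dimensionally incorrect.

LHS (F): [L M T^-2]
RHS (ma²): [L^2 M T^-4] ✗

The dimensions do not match. The other three equations balance.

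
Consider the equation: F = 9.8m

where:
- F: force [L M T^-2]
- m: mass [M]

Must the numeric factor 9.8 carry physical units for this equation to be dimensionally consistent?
Yes

F has dimensions [L M T^-2], while m alone has dimensions [M]. For the equation to balance, the factor 9.8 must carry dimensions [L T^-2] — it is a dimensional constant (a numerical value of a physical quantity with its units suppressed), not a pure number.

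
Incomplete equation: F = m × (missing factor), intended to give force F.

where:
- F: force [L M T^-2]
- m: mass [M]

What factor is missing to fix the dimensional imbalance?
a (acceleration), dimensions [L T^-2]

F has dimensions [L M T^-2] and m has dimensions [M].
The missing factor must have dimensions [L M T^-2] / [M] = [L T^-2], i.e. acceleration (a).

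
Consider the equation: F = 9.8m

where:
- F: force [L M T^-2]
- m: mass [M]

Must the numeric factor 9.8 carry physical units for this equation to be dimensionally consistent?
Yes

F has dimensions [L M T^-2], while m alone has dimensions [M]. For the equation to balance, the factor 9.8 must carry dimensions [L T^-2] — it is a dimensional constant (a numerical value of a physical quantity with its units suppressed), not a pure number.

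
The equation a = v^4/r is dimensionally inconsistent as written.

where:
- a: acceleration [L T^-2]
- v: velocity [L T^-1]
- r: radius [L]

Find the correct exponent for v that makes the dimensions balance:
The exponent of v should be 2: a = v^2/r

The LHS a has dimensions [L T^-2]; v has dimensions [L T^-1].
As written, the RHS v^4/r (exponent 4 on v) has dimensions [L^3 T^-4], which does not match.
With exponent 2, the RHS v^2/r has dimensions [L T^-2], matching the LHS.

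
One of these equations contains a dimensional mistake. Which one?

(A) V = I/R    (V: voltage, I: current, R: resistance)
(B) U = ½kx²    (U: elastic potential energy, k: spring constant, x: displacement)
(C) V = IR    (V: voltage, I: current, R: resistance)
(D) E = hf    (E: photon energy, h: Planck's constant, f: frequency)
(A) V = I/R

The equation (A) V = I/R is dimensionally incorrect.

LHS (V): [I^-1 L^2 M T^-3]
RHS (I/R): [I^3 L^-2 M^-1 T^3] ✗

The dimensions do not match. The other three equations balance.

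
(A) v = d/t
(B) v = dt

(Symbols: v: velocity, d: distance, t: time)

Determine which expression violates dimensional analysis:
(B)

(A) v = d/t: LHS [L T^-1], RHS [L T^-1] ✓
(B) v = dt: LHS [L T^-1], RHS [L T] ✗

Expression (B) v = dt is dimensionally incorrect.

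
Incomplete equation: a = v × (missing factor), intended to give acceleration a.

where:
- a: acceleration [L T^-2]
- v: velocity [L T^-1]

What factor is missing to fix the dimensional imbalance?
1/t (inverse time), dimensions [T^-1]

a has dimensions [L T^-2] and v has dimensions [L T^-1].
The missing factor must have dimensions [L T^-2] / [L T^-1] = [T^-1], i.e. inverse time (1/t).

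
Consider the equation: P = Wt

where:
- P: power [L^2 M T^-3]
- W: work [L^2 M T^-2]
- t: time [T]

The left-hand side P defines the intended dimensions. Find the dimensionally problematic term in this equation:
The right-hand side term Wt

P has dimensions [L^2 M T^-3], but Wt has dimensions [L^2 M T^-1], so the term Wt is dimensionally wrong for P.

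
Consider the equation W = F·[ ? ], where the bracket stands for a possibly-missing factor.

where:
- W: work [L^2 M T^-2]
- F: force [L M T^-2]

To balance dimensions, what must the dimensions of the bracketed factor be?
[L] — length (e.g. a distance d)

W has dimensions [L^2 M T^-2]; F has dimensions [L M T^-2].
The bracketed factor must supply [L^2 M T^-2] / [L M T^-2] = [L].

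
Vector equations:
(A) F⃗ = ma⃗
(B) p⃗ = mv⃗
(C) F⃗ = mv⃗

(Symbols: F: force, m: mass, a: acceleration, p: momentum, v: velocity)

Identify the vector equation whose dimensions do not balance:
(C) F⃗ = mv⃗

(A) F⃗ = ma⃗: LHS [L M T^-2], RHS [L M T^-2] ✓ — Force and acceleration are vectors, mass is a scalar
(B) p⃗ = mv⃗: LHS [L M T^-1], RHS [L M T^-1] ✓ — mass (scalar) times velocity (vector)
(C) F⃗ = mv⃗: LHS [L M T^-2], RHS [L M T^-1] ✗ — mass times velocity is momentum, not force; should be ma⃗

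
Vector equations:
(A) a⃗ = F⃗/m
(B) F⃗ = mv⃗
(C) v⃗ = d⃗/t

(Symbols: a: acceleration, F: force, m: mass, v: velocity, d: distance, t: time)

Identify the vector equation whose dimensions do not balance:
(B) F⃗ = mv⃗

(A) a⃗ = F⃗/m: LHS [L T^-2], RHS [L T^-2] ✓ — force (vector) divided by mass (scalar)
(B) F⃗ = mv⃗: LHS [L M T^-2], RHS [L M T^-1] ✗ — mass times velocity is momentum, not force; should be ma⃗
(C) v⃗ = d⃗/t: LHS [L T^-1], RHS [L T^-1] ✓ — displacement (vector) divided by time (scalar)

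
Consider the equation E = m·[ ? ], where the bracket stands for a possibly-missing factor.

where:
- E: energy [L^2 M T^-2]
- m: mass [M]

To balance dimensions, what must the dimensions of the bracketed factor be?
[L^2 T^-2] — velocity squared (e.g. v²)

E has dimensions [L^2 M T^-2]; m has dimensions [M].
The bracketed factor must supply [L^2 M T^-2] / [M] = [L^2 T^-2].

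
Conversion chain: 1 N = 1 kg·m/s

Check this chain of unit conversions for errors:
The chain is incorrect (it contains an error).

Incorrect: Newton is kg·m/s², not kg·m/s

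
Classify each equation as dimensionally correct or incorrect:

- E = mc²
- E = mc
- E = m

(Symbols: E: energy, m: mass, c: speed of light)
Dimensionally correct: E = mc²
Dimensionally incorrect: E = mc, E = m
Ordered (correct first, then incorrect): E = mc², E = mc, E = m

- E = mc²: LHS [L^2 M T^-2], RHS [L^2 M T^-2] → correct ✓
- E = mc: LHS [L^2 M T^-2], RHS [L M T^-1] → incorrect ✗
- E = m: LHS [L^2 M T^-2], RHS [M] → incorrect ✗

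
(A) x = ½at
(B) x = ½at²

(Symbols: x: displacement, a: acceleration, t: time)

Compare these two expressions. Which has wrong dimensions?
(A)

(A) x = ½at: LHS [L], RHS [L T^-1] ✗
(B) x = ½at²: LHS [L], RHS [L] ✓

Expression (A) x = ½at is dimensionally incorrect.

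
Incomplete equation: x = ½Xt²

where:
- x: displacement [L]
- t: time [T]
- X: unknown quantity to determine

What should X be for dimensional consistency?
X = a (acceleration), dimensions [L T^-2]

x has dimensions [L]; the rest of the RHS (½ t²) has dimensions [T^2].
So X must have dimensions [L T^-2] — X = a (acceleration).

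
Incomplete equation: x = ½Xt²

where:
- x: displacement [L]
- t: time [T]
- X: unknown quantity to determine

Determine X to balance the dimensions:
X = a (acceleration), dimensions [L T^-2]

x has dimensions [L]; the rest of the RHS (½ t²) has dimensions [T^2].
So X must have dimensions [L T^-2] — X = a (acceleration).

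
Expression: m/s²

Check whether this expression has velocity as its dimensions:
No

The expression m/s² has dimensions [L T^-2], but velocity has dimensions [L T^-1].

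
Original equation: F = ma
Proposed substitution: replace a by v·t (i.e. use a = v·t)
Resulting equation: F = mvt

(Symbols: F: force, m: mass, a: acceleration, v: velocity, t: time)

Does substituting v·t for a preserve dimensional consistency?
No

[a] = [L T^-2] and [v·t] = [L]. These differ, so the substitution replaces a quantity by one of different dimensions and the result F = mvt has LHS [L M T^-2] vs RHS [L M] — inconsistent.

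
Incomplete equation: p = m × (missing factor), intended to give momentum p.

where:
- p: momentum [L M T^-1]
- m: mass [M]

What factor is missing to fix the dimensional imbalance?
v (velocity), dimensions [L T^-1]

p has dimensions [L M T^-1] and m has dimensions [M].
The missing factor must have dimensions [L M T^-1] / [M] = [L T^-1], i.e. velocity (v).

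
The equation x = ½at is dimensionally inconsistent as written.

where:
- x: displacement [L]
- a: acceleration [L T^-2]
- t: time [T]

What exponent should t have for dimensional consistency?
The exponent of t should be 2: x = ½at^2

The LHS x has dimensions [L]; t has dimensions [T].
As written, the RHS ½at (exponent 1 on t) has dimensions [L T^-1], which does not match.
With exponent 2, the RHS ½at^2 has dimensions [L], matching the LHS.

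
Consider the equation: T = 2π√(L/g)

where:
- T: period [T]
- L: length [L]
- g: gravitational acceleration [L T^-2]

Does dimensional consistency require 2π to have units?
No

T has dimensions [T] and √(L/g) already has dimensions [T], so the equation balances without 2π contributing any dimensions. 2π is a pure (dimensionless) number; changing or removing it would not affect dimensional consistency.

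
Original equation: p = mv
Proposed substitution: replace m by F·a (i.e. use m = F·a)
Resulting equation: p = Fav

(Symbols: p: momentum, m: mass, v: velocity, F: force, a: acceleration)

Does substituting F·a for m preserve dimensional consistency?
No

[m] = [M] and [F·a] = [L^2 M T^-4]. These differ, so the substitution replaces a quantity by one of different dimensions and the result p = Fav has LHS [L M T^-1] vs RHS [L^3 M T^-5] — inconsistent.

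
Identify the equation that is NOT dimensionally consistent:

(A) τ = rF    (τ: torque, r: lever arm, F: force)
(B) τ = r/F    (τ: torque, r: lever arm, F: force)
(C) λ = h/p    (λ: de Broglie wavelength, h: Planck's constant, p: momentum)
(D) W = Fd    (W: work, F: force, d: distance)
(B) τ = r/F

The equation (B) τ = r/F is dimensionally incorrect.

LHS (τ): [L^2 M T^-2]
RHS (r/F): [M^-1 T^2] ✗

The dimensions do not match. The other three equations balance.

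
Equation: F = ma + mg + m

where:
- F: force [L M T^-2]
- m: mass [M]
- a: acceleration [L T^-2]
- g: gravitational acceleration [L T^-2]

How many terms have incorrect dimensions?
1

LHS F: [L M T^-2]
- ma: [L M T^-2] ✓
- mg: [L M T^-2] ✓
- m: [M] ✗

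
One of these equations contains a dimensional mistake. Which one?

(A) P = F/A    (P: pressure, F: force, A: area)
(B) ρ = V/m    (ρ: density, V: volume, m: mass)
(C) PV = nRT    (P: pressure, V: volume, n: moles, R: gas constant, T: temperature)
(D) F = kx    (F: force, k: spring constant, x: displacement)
(B) ρ = V/m

The equation (B) ρ = V/m is dimensionally incorrect.

LHS (ρ): [L^-3 M]
RHS (V/m): [L^3 M^-1] ✗

The dimensions do not match. The other three equations balance.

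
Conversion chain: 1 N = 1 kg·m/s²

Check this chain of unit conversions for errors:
The chain is correct (no errors).

Correct: Newton is defined as kg·m/s²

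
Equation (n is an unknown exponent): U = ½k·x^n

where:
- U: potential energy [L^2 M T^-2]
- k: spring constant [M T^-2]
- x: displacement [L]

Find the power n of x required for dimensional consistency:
n = 2

U has dimensions [L^2 M T^-2]; x has dimensions [L].
The rest of the RHS has dimensions [M T^-2], so x^n must supply [L^2].
With n = 2: ½k·x^2 has dimensions [L^2 M T^-2], matching the LHS ✓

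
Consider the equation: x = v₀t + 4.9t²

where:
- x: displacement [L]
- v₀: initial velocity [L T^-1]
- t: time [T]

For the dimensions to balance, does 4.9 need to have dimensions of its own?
Yes

x has dimensions [L], while t² alone has dimensions [T^2]. For the equation to balance, the factor 4.9 must carry dimensions [L T^-2] — it is a dimensional constant (a numerical value of a physical quantity with its units suppressed), not a pure number.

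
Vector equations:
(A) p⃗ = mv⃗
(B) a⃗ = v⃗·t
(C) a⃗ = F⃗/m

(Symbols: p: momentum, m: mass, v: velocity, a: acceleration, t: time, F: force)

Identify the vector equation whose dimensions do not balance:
(B) a⃗ = v⃗·t

(A) p⃗ = mv⃗: LHS [L M T^-1], RHS [L M T^-1] ✓ — mass (scalar) times velocity (vector)
(B) a⃗ = v⃗·t: LHS [L T^-2], RHS [L] ✗ — acceleration is velocity per time; should be v⃗/t
(C) a⃗ = F⃗/m: LHS [L T^-2], RHS [L T^-2] ✓ — force (vector) divided by mass (scalar)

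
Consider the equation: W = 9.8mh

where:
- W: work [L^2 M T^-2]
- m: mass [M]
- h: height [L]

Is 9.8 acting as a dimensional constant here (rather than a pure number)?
Yes

W has dimensions [L^2 M T^-2], while mh alone has dimensions [L M]. For the equation to balance, the factor 9.8 must carry dimensions [L T^-2] — it is a dimensional constant (a numerical value of a physical quantity with its units suppressed), not a pure number.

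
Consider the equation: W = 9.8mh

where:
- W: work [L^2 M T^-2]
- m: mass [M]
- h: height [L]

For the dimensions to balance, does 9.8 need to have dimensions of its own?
Yes

W has dimensions [L^2 M T^-2], while mh alone has dimensions [L M]. For the equation to balance, the factor 9.8 must carry dimensions [L T^-2] — it is a dimensional constant (a numerical value of a physical quantity with its units suppressed), not a pure number.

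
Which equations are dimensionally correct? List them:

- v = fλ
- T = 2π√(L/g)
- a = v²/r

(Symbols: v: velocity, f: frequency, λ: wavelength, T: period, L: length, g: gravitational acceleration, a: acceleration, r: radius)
Dimensionally correct: v = fλ, T = 2π√(L/g), a = v²/r
Dimensionally incorrect: none
Ordered (correct first, then incorrect): v = fλ, T = 2π√(L/g), a = v²/r

- v = fλ: LHS [L T^-1], RHS [L T^-1] → correct ✓
- T = 2π√(L/g): LHS [T], RHS [T] → correct ✓
- a = v²/r: LHS [L T^-2], RHS [L T^-2] → correct ✓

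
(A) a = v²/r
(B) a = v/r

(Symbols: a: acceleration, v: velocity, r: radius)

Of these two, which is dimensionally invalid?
(B)

(A) a = v²/r: LHS [L T^-2], RHS [L T^-2] ✓
(B) a = v/r: LHS [L T^-2], RHS [T^-1] ✗

Expression (B) a = v/r is dimensionally incorrect.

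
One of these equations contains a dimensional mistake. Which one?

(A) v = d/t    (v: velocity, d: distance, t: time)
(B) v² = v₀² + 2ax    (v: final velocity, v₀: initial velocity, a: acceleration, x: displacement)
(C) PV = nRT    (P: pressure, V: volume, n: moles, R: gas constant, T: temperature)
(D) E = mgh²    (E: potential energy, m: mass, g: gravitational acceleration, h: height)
(D) E = mgh²

The equation (D) E = mgh² is dimensionally incorrect.

LHS (E): [L^2 M T^-2]
RHS (mgh²): [L^3 M T^-2] ✗

The dimensions do not match. The other three equations balance.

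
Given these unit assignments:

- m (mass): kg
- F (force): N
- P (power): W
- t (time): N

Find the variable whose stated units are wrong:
t

The variable t (time) should have units s, not N.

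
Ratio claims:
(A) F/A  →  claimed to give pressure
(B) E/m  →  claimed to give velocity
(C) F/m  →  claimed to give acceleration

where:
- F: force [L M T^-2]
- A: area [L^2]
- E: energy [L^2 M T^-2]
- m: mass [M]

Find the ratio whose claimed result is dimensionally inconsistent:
(B) E/m does not give velocity

(A) F/A: [L^-1 M T^-2] = pressure [L^-1 M T^-2] ✓
(B) E/m: [L^2 T^-2] ≠ velocity [L T^-1] ✗
(C) F/m: [L T^-2] = acceleration [L T^-2] ✓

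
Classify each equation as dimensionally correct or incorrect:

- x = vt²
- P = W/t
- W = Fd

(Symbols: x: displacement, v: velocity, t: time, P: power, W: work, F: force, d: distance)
Dimensionally correct: P = W/t, W = Fd
Dimensionally incorrect: x = vt²
Ordered (correct first, then incorrect): P = W/t, W = Fd, x = vt²

- x = vt²: LHS [L], RHS [L T] → incorrect ✗
- P = W/t: LHS [L^2 M T^-3], RHS [L^2 M T^-3] → correct ✓
- W = Fd: LHS [L^2 M T^-2], RHS [L^2 M T^-2] → correct ✓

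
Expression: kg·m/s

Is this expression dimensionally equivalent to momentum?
Yes

The expression kg·m/s has dimensions [L M T^-1], which is exactly momentum [L M T^-1].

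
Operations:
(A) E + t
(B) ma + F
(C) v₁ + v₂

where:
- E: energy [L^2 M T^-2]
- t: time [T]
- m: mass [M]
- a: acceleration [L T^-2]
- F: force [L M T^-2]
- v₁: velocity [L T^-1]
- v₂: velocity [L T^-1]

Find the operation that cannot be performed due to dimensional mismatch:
(A) E + t

(A) E + t: E [L^2 M T^-2] and t [T] — different dimensions cannot be added/subtracted ✗
(B) ma + F: ma [L M T^-2] and F [L M T^-2] — same dimensions ✓
(C) v₁ + v₂: v₁ [L T^-1] and v₂ [L T^-1] — same dimensions ✓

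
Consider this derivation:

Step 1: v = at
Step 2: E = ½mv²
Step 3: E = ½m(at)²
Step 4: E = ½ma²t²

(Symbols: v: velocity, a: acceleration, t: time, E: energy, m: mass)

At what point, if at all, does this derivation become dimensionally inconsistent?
No step introduces an error — all steps are dimensionally consistent.

Step 1: v = at → LHS [L T^-1], RHS [L T^-1] ✓
Step 2: E = ½mv² → LHS [L^2 M T^-2], RHS [L^2 M T^-2] ✓
Step 3: E = ½m(at)² → LHS [L^2 M T^-2], RHS [L^2 M T^-2] ✓
Step 4: E = ½ma²t² → LHS [L^2 M T^-2], RHS [L^2 M T^-2] ✓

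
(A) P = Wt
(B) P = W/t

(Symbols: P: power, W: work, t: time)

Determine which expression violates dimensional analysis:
(A)

(A) P = Wt: LHS [L^2 M T^-3], RHS [L^2 M T^-1] ✗
(B) P = W/t: LHS [L^2 M T^-3], RHS [L^2 M T^-3] ✓

Expression (A) P = Wt is dimensionally incorrect.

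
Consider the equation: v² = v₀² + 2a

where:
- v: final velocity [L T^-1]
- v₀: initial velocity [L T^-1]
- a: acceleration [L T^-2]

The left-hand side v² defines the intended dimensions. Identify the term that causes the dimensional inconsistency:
The term 2a

Checking each RHS term against the LHS:
- v₀²: [L^2 T^-2] — matches v² [L^2 T^-2] ✓
- 2a: [L T^-2] — does NOT match v² [L^2 T^-2] ✗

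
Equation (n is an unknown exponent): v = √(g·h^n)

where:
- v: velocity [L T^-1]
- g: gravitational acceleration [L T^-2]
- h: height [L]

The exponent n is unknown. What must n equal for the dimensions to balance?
n = 1

v has dimensions [L T^-1]; h has dimensions [L].
With n = 1: √(g·h^1) has dimensions [L T^-1], matching the LHS ✓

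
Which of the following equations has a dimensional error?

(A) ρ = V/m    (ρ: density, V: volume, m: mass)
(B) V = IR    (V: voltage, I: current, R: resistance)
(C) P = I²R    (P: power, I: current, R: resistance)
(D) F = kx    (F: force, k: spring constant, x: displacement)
(A) ρ = V/m

The equation (A) ρ = V/m is dimensionally incorrect.

LHS (ρ): [L^-3 M]
RHS (V/m): [L^3 M^-1] ✗

The dimensions do not match. The other three equations balance.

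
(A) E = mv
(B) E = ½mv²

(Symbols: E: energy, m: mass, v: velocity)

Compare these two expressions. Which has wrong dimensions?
(A)

(A) E = mv: LHS [L^2 M T^-2], RHS [L M T^-1] ✗
(B) E = ½mv²: LHS [L^2 M T^-2], RHS [L^2 M T^-2] ✓

Expression (A) E = mv is dimensionally incorrect.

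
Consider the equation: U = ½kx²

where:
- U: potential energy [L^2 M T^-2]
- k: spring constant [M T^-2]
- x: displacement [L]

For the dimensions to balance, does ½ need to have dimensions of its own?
No

U has dimensions [L^2 M T^-2] and kx² already has dimensions [L^2 M T^-2], so the equation balances without ½ contributing any dimensions. ½ is a pure (dimensionless) number; changing or removing it would not affect dimensional consistency.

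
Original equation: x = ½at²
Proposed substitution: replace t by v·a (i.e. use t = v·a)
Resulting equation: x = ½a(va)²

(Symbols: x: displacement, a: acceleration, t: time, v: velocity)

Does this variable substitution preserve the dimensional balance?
No

[t] = [T] and [v·a] = [L^2 T^-3]. These differ, so the substitution replaces a quantity by one of different dimensions and the result x = ½a(va)² has LHS [L] vs RHS [L^5 T^-8] — inconsistent.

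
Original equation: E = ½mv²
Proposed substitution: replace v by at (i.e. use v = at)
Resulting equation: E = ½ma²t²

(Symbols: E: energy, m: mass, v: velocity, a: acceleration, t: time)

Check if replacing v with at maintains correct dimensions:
Yes

[v] = [L T^-1] and [at] = [L T^-1]. These match, so the substitution replaces a quantity by one of the same dimensions and the result E = ½ma²t² has LHS [L^2 M T^-2] vs RHS [L^2 M T^-2] — still consistent.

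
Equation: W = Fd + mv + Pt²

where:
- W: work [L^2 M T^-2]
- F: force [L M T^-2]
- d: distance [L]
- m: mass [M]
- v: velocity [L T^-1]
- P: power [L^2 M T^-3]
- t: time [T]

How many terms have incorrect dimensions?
2

LHS W: [L^2 M T^-2]
- Fd: [L^2 M T^-2] ✓
- mv: [L M T^-1] ✗
- Pt²: [L^2 M T^-1] ✗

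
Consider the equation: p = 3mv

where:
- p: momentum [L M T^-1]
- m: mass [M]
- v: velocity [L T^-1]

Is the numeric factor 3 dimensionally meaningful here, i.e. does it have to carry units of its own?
No

p has dimensions [L M T^-1] and mv already has dimensions [L M T^-1], so the equation balances without 3 contributing any dimensions. 3 is a pure (dimensionless) number; changing or removing it would not affect dimensional consistency.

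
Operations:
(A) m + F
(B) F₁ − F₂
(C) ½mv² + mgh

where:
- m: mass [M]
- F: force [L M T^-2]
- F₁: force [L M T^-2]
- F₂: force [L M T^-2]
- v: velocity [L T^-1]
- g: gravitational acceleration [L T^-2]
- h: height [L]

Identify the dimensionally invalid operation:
(A) m + F

(A) m + F: m [M] and F [L M T^-2] — different dimensions cannot be added/subtracted ✗
(B) F₁ − F₂: F₁ [L M T^-2] and F₂ [L M T^-2] — same dimensions ✓
(C) ½mv² + mgh: ½mv² [L^2 M T^-2] and mgh [L^2 M T^-2] — same dimensions ✓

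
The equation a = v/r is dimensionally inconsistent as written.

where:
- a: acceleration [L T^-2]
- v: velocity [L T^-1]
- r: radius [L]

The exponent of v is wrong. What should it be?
The exponent of v should be 2: a = v^2/r

The LHS a has dimensions [L T^-2]; v has dimensions [L T^-1].
As written, the RHS v/r (exponent 1 on v) has dimensions [T^-1], which does not match.
With exponent 2, the RHS v^2/r has dimensions [L T^-2], matching the LHS.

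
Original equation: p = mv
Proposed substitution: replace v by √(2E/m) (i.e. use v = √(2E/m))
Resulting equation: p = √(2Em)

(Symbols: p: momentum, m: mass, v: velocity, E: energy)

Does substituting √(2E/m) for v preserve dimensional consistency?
Yes

[v] = [L T^-1] and [√(2E/m)] = [L T^-1]. These match, so the substitution replaces a quantity by one of the same dimensions and the result p = √(2Em) has LHS [L M T^-1] vs RHS [L M T^-1] — still consistent.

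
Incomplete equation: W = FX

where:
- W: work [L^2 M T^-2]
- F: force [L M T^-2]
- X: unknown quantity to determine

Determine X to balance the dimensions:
X = d (distance), dimensions [L]

W has dimensions [L^2 M T^-2]; the rest of the RHS (F) has dimensions [L M T^-2].
So X must have dimensions [L] — X = d (distance).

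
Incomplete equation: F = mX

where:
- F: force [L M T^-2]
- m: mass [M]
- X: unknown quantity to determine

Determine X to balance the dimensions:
X = a (acceleration), dimensions [L T^-2]

F has dimensions [L M T^-2]; the rest of the RHS (m) has dimensions [M].
So X must have dimensions [L T^-2] — X = a (acceleration).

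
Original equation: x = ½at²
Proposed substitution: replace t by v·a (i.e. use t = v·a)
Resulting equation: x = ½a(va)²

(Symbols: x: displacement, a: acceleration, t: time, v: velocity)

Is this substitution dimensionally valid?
No

[t] = [T] and [v·a] = [L^2 T^-3]. These differ, so the substitution replaces a quantity by one of different dimensions and the result x = ½a(va)² has LHS [L] vs RHS [L^5 T^-8] — inconsistent.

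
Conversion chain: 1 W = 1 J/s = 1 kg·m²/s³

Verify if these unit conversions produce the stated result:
The chain is correct (no errors).

Correct: Watt is Joule per second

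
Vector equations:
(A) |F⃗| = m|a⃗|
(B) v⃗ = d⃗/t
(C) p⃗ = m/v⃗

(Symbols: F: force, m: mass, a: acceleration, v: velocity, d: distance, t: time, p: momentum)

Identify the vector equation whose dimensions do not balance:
(C) p⃗ = m/v⃗

(A) |F⃗| = m|a⃗|: LHS [L M T^-2], RHS [L M T^-2] ✓ — magnitudes of vectors are scalars
(B) v⃗ = d⃗/t: LHS [L T^-1], RHS [L T^-1] ✓ — displacement (vector) divided by time (scalar)
(C) p⃗ = m/v⃗: LHS [L M T^-1], RHS [L^-1 M T] ✗ — momentum is mass times velocity; should be mv⃗ (and division by a vector is undefined)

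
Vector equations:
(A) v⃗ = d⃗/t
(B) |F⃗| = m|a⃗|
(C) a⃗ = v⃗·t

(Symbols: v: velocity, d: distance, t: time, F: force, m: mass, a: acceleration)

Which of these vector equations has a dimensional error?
(C) a⃗ = v⃗·t

(A) v⃗ = d⃗/t: LHS [L T^-1], RHS [L T^-1] ✓ — displacement (vector) divided by time (scalar)
(B) |F⃗| = m|a⃗|: LHS [L M T^-2], RHS [L M T^-2] ✓ — magnitudes of vectors are scalars
(C) a⃗ = v⃗·t: LHS [L T^-2], RHS [L] ✗ — acceleration is velocity per time; should be v⃗/t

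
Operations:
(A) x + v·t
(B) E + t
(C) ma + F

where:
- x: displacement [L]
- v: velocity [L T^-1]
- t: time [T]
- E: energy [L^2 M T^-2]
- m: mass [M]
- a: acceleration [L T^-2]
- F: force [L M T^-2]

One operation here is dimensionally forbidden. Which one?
(B) E + t

(A) x + v·t: x [L] and v·t [L] — same dimensions ✓
(B) E + t: E [L^2 M T^-2] and t [T] — different dimensions cannot be added/subtracted ✗
(C) ma + F: ma [L M T^-2] and F [L M T^-2] — same dimensions ✓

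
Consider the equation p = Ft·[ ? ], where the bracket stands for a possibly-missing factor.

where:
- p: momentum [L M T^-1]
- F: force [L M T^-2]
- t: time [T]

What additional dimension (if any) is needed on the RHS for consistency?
Nothing is missing — the bracketed factor must be dimensionless.

p has dimensions [L M T^-1] and Ft already has dimensions [L M T^-1], so p = Ft is dimensionally complete.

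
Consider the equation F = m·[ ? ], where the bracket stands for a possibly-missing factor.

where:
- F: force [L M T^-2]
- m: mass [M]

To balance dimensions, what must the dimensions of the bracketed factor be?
[L T^-2] — acceleration (e.g. a)

F has dimensions [L M T^-2]; m has dimensions [M].
The bracketed factor must supply [L M T^-2] / [M] = [L T^-2].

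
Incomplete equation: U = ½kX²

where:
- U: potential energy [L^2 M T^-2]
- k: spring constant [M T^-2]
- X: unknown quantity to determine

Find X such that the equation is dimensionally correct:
X = x (displacement), dimensions [L]

U has dimensions [L^2 M T^-2]; the rest of the RHS (½k) has dimensions [M T^-2].
So X² must have dimensions [L^2], i.e. X has dimensions [L] — X = x (displacement).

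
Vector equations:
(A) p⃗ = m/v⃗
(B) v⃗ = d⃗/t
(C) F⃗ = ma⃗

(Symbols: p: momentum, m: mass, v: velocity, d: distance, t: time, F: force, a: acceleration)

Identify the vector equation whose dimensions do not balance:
(A) p⃗ = m/v⃗

(A) p⃗ = m/v⃗: LHS [L M T^-1], RHS [L^-1 M T] ✗ — momentum is mass times velocity; should be mv⃗ (and division by a vector is undefined)
(B) v⃗ = d⃗/t: LHS [L T^-1], RHS [L T^-1] ✓ — displacement (vector) divided by time (scalar)
(C) F⃗ = ma⃗: LHS [L M T^-2], RHS [L M T^-2] ✓ — Force and acceleration are vectors, mass is a scalar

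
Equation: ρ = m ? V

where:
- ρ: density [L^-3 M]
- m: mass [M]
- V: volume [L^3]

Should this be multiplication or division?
division (÷): ρ = m ÷ V

ρ [L^-3 M]; m [M]; V [L^3].
m × V → [L^3 M] ✗
m ÷ V → [L^-3 M] ✓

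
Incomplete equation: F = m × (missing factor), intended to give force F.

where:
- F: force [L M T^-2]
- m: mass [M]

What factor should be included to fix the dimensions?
a (acceleration), dimensions [L T^-2]

F has dimensions [L M T^-2] and m has dimensions [M].
The missing factor must have dimensions [L M T^-2] / [M] = [L T^-2], i.e. acceleration (a).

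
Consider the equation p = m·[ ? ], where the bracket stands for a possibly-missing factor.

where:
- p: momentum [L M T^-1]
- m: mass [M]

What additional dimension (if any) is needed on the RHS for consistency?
[L T^-1] — velocity (e.g. v)

p has dimensions [L M T^-1]; m has dimensions [M].
The bracketed factor must supply [L M T^-1] / [M] = [L T^-1].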